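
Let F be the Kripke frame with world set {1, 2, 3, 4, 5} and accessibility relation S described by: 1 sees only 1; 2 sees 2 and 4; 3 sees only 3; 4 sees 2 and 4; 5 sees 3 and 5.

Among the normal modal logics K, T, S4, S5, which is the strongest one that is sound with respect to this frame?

S4

Reflexive (axiom T): yes — every world is S-related to itself.
Transitive (axiom 4): yes — every two-step S-path is closed by a direct edge.
Euclidean (axiom 5): no — 5 S 3 and 5 S 5, but not 3 S 5.
So F validates K, T, S4; S5 would additionally require S to be Euclidean. The strongest is S4.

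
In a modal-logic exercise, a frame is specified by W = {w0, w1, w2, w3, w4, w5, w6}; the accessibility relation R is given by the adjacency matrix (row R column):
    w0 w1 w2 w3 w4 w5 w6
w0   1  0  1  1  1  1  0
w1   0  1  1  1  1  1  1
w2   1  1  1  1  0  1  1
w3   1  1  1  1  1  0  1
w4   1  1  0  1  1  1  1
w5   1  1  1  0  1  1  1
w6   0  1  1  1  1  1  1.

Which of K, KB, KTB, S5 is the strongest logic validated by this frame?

Symmetric (axiom B): yes — every pair in R has its reverse in R.
Reflexive (axiom T): yes — every world is R-related to itself.
Euclidean (axiom 5): no — w0 R w2 and w0 R w4, but not w2 R w4.
So F validates K, KB, KTB; S5 would additionally require R to be Euclidean. The strongest is KTB.

KTB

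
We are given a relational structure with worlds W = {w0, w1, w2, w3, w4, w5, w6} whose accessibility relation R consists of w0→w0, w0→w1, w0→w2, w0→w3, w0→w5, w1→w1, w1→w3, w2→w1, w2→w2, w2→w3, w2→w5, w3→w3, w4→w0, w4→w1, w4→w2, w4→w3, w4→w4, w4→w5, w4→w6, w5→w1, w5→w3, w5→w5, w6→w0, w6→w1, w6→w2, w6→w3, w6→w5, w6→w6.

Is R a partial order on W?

Reflexive: yes — every world is R-related to itself.
Transitive: yes — every two-step R-path is closed by a direct edge.
Antisymmetric: yes — no distinct pair is related both ways.
So R is a partial order.

Yes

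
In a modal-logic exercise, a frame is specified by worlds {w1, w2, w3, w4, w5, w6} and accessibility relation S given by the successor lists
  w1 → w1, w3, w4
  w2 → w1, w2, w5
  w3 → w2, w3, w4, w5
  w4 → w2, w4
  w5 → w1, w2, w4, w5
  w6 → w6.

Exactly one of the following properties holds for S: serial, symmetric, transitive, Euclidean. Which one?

Serial: yes — every world has a successor (e.g. w1 S w1).
Symmetric: no — w1 S w3 but not w3 S w1.
Transitive: no — w1 S w3 and w3 S w2, but not w1 S w2.
Euclidean: no — w1 S w4 and w1 S w3, but not w4 S w3.
Only serial holds.

serial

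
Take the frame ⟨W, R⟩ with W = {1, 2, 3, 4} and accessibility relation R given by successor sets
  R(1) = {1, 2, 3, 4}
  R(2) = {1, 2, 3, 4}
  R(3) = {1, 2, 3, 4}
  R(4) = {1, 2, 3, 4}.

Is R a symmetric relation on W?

Symmetric: yes — every pair in R has its reverse in R.

Yes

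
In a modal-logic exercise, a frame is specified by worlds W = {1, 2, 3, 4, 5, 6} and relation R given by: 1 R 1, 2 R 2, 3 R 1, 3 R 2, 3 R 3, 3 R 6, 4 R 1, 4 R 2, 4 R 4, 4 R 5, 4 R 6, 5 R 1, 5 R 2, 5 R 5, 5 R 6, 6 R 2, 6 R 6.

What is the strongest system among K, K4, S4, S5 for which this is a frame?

Transitive (axiom 4): yes — every two-step R-path is closed by a direct edge.
Reflexive (axiom T): yes — every world is R-related to itself.
Euclidean (axiom 5): no — 3 R 1 and 3 R 2, but not 1 R 2.
So F validates K, K4, S4; S5 would additionally require R to be Euclidean. The strongest is S4.

S4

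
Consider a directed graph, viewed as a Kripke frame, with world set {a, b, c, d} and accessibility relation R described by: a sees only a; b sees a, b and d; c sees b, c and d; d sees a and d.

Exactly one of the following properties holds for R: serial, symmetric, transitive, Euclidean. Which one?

Serial: yes — every world has a successor (e.g. a R a).
Symmetric: no — b R a but not a R b.
Transitive: no — c R b and b R a, but not c R a.
Euclidean: no — b R a and b R d, but not a R d.
Only serial holds.

serial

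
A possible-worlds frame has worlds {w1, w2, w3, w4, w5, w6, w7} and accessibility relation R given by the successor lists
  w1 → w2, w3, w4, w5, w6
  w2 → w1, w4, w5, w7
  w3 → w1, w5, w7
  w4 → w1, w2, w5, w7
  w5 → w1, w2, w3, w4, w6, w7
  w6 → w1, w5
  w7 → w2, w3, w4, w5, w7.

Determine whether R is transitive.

No

Transitive: no — w1 R w2 and w2 R w7, but not w1 R w7.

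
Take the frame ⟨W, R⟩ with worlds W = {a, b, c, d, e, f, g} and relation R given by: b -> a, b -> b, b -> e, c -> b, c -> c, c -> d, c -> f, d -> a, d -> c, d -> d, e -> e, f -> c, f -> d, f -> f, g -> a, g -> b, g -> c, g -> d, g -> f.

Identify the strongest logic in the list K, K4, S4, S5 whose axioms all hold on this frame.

K

Transitive (axiom 4): no — c R b and b R a, but not c R a.
Reflexive (axiom T): no — a is not related to itself.
Euclidean (axiom 5): no — b R a and b R e, but not a R e.
So F validates K; K4 would additionally require R to be transitive. The strongest is K.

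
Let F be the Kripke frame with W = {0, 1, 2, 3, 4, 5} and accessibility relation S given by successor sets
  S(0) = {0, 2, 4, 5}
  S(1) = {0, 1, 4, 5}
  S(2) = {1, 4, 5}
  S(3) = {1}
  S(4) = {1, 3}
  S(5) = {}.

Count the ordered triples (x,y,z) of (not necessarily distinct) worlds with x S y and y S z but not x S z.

13

Enumerating: (0,2,1), (0,4,1), (0,4,3), (1,0,2), (1,4,3), (2,1,0), (2,4,3), (3,1,0), (3,1,4), (3,1,5), (4,1,0), (4,1,4), (4,1,5).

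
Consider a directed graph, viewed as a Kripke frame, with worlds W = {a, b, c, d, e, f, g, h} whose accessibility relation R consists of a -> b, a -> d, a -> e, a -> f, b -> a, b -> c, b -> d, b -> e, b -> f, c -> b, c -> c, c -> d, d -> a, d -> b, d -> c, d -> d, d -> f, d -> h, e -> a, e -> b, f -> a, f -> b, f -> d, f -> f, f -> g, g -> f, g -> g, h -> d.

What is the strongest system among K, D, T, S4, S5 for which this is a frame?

D

Serial (axiom D): yes — every world has a successor (e.g. a R b).
Reflexive (axiom T): no — a is not related to itself.
Transitive (axiom 4): no — a R b and b R c, but not a R c.
Euclidean (axiom 5): no — a R d and a R e, but not d R e.
So F validates K, D; T would additionally require R to be reflexive. The strongest is D.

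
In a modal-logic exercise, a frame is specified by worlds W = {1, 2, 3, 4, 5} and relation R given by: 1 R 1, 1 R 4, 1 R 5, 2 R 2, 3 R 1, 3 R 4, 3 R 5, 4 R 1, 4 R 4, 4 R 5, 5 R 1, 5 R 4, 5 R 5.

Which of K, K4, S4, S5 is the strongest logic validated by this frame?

K4

Transitive (axiom 4): yes — every two-step R-path is closed by a direct edge.
Reflexive (axiom T): no — 3 is not related to itself.
Euclidean (axiom 5): yes — any two successors of a common world are R-related.
So F validates K, K4; S4 would additionally require R to be reflexive. The strongest is K4.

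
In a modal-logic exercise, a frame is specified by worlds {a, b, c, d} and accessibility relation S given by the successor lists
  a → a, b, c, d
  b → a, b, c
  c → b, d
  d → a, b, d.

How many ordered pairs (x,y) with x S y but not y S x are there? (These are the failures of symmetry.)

Enumerating: (a,c), (c,d), (d,b).

3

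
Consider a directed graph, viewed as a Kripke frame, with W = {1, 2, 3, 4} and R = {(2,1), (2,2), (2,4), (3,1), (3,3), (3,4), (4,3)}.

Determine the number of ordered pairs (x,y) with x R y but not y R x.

3

Enumerating: (2,1), (2,4), (3,1).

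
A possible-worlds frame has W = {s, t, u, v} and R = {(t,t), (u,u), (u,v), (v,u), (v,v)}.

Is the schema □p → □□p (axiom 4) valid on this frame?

Yes

By correspondence theory, 4 is valid on a frame iff R is transitive.
Transitive: yes — every two-step R-path is closed by a direct edge.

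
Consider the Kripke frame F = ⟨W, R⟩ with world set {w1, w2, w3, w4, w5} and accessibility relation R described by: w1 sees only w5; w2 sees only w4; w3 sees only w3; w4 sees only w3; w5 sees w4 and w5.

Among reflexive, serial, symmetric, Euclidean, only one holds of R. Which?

Reflexive: no — w1 is not related to itself.
Serial: yes — every world has a successor (e.g. w1 R w5).
Symmetric: no — w1 R w5 but not w5 R w1.
Euclidean: no — w2 R w4 and w2 R w4, but not w4 R w4.
Only serial holds.

serial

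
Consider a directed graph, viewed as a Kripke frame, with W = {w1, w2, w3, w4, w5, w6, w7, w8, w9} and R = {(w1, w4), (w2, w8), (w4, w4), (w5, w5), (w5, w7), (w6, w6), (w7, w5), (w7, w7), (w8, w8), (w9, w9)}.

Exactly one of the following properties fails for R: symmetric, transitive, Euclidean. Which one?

Symmetric: no — w1 R w4 but not w4 R w1.
Transitive: yes — every two-step R-path is closed by a direct edge.
Euclidean: yes — any two successors of a common world are R-related.
Only symmetric fails.

symmetric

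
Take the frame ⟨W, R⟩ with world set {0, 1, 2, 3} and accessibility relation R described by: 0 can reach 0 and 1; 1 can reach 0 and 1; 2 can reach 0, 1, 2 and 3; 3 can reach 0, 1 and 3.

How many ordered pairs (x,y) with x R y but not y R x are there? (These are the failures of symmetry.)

Enumerating: (2,0), (2,1), (2,3), (3,0), (3,1).

5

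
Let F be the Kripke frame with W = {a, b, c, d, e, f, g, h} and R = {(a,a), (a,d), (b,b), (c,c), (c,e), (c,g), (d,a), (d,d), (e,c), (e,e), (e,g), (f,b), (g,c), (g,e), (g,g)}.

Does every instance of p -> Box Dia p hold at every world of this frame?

No

Axiom B corresponds to the accessibility relation being symmetric.
Symmetric: no — f R b but not b R f.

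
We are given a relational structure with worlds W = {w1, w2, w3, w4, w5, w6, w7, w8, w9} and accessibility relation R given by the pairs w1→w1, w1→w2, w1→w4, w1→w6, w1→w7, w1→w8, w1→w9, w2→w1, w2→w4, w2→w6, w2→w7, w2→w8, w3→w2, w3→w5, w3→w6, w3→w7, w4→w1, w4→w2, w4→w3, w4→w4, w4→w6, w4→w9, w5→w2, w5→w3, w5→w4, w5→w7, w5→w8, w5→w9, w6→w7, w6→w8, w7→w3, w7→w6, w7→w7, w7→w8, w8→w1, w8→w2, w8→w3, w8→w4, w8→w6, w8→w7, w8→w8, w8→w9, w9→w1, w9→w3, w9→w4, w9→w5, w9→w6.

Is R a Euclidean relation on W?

Euclidean: no — w1 R w2 and w1 R w9, but not w2 R w9.

No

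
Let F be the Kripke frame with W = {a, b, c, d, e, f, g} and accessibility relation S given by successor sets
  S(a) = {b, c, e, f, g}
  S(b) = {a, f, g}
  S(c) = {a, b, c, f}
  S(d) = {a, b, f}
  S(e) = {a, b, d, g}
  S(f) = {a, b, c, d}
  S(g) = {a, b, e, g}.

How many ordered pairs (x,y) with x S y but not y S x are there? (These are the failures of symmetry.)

5

Enumerating: (c,b), (d,a), (d,b), (e,b), (e,d).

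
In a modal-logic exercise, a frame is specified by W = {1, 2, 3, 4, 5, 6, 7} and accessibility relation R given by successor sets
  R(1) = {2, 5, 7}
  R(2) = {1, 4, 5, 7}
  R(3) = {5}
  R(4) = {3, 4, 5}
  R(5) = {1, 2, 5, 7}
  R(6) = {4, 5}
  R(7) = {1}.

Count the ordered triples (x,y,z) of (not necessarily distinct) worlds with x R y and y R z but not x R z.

Enumerating: (1,2,1), (1,2,4), (1,5,1), (1,7,1), (2,1,2), (2,4,3), (2,5,2), (3,5,1), (3,5,2), (3,5,7), (4,5,1), (4,5,2), … and 9 more.
Total: 21.

21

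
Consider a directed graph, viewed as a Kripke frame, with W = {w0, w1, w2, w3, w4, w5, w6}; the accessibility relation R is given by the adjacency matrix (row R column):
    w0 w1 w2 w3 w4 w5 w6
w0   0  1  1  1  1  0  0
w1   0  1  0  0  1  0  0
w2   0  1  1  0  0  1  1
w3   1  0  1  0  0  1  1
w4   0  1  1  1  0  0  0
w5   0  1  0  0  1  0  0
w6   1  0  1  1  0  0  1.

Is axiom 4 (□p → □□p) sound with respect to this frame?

No

The schema 4 characterises exactly the transitive frames.
Transitive: no — w0 R w2 and w2 R w5, but not w0 R w5.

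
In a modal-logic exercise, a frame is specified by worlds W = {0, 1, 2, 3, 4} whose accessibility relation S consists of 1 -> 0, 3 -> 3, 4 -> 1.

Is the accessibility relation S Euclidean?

No

Euclidean: no — 1 S 0 and 1 S 0, but not 0 S 0.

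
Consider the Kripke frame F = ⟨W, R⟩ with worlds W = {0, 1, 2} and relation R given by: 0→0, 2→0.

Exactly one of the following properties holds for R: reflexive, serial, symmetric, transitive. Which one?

Reflexive: no — 1 is not related to itself.
Serial: no — 1 has no R-successor.
Symmetric: no — 2 R 0 but not 0 R 2.
Transitive: yes — every two-step R-path is closed by a direct edge.
Only transitive holds.

transitive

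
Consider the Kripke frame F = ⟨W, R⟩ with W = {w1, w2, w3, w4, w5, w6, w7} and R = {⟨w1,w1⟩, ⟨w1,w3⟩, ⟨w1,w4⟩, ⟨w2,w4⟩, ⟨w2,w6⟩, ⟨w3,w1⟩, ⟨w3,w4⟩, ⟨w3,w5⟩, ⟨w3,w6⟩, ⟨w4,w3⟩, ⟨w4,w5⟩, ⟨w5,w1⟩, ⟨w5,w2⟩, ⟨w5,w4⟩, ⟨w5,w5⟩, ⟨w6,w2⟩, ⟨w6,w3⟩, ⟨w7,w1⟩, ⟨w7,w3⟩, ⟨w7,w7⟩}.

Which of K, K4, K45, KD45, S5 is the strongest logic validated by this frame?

Transitive (axiom 4): no — w1 R w3 and w3 R w5, but not w1 R w5.
Euclidean (axiom 5): no — w2 R w4 and w2 R w6, but not w4 R w6.
Serial (axiom D): yes — every world has a successor (e.g. w1 R w1).
Reflexive (axiom T): no — w2 is not related to itself.
So F validates K; K4 would additionally require R to be transitive. The strongest is K.

K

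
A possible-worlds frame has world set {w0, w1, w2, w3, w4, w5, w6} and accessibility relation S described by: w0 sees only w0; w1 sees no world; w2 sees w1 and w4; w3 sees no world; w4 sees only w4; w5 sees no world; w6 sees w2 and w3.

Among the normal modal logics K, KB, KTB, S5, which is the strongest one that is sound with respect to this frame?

K

Symmetric (axiom B): no — w2 S w1 but not w1 S w2.
Reflexive (axiom T): no — w1 is not related to itself.
Euclidean (axiom 5): no — w2 S w1 and w2 S w4, but not w1 S w4.
So F validates K; KB would additionally require S to be symmetric. The strongest is K.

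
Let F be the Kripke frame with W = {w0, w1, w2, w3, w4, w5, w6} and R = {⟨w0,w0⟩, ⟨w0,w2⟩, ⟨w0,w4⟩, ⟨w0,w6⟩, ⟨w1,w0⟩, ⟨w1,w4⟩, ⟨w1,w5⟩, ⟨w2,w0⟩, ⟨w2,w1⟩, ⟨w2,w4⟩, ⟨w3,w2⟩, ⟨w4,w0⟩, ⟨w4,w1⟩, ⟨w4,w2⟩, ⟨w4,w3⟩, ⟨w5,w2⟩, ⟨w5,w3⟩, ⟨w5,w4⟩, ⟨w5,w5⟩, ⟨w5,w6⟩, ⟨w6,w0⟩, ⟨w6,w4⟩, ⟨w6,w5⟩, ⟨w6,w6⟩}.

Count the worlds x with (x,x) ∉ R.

4

Enumerating: w1, w2, w3, w4.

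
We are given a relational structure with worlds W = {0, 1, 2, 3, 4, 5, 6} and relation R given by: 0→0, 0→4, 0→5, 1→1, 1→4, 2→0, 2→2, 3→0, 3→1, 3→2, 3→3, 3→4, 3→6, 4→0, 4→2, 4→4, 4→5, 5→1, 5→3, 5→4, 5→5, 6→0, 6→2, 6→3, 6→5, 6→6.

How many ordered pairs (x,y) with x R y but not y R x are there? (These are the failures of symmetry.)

13

Enumerating: (0,5), (1,4), (2,0), (3,0), (3,1), (3,2), (3,4), (4,2), (5,1), (5,3), (6,0), (6,2), (6,5).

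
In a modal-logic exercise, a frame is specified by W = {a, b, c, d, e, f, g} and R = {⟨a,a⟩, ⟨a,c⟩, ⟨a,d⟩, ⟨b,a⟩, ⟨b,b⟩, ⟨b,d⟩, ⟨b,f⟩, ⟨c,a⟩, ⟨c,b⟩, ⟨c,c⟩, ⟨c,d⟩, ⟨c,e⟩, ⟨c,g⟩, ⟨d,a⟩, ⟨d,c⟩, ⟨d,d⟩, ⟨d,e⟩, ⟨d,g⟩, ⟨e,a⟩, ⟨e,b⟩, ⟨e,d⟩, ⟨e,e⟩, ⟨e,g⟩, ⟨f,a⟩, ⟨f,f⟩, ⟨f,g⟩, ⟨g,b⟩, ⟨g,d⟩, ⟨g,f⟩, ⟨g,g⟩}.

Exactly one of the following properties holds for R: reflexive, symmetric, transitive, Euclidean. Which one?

Reflexive: yes — every world is R-related to itself.
Symmetric: no — b R a but not a R b.
Transitive: no — a R c and c R b, but not a R b.
Euclidean: no — b R a and b R f, but not a R f.
Only reflexive holds.

reflexive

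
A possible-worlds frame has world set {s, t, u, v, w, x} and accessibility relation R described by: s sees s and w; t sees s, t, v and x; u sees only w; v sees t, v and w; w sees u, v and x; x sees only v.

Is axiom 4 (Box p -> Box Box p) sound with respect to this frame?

No

Axiom 4 corresponds to the accessibility relation being transitive.
Transitive: no — s R w and w R u, but not s R u.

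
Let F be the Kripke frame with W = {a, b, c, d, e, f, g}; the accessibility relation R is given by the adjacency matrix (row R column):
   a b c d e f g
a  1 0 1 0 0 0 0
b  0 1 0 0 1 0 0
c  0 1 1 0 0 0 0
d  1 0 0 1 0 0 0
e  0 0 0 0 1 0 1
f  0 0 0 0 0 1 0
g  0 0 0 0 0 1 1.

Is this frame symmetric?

No

Symmetric: no — a R c but not c R a.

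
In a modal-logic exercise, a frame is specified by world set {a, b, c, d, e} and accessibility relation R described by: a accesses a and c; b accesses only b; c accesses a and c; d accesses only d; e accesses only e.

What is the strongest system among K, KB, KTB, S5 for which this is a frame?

S5

Symmetric (axiom B): yes — every pair in R has its reverse in R.
Reflexive (axiom T): yes — every world is R-related to itself.
Euclidean (axiom 5): yes — any two successors of a common world are R-related.
So F validates K, KB, KTB, S5. The strongest is S5.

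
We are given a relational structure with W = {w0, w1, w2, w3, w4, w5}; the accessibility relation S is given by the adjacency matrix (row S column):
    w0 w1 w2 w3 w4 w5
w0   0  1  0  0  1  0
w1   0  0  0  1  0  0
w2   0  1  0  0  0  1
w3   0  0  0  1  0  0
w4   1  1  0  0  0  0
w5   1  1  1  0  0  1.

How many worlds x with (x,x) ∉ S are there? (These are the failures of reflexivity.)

4

Enumerating: w0, w1, w2, w4.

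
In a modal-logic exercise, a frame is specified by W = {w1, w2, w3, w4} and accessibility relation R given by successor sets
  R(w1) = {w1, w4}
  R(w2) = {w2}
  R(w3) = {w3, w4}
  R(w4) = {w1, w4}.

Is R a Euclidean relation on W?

Euclidean: no — w3 R w4 and w3 R w3, but not w4 R w3.

No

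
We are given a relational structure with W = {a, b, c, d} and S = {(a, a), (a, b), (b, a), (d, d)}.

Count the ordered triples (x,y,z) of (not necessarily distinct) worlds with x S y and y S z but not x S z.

1

Enumerating: (b,a,b).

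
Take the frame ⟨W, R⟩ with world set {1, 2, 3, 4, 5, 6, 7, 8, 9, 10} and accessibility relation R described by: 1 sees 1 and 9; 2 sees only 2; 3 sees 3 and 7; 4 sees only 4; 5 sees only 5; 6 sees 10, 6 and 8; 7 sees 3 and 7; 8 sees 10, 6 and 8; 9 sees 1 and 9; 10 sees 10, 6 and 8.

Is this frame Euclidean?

Yes

Euclidean: yes — any two successors of a common world are R-related.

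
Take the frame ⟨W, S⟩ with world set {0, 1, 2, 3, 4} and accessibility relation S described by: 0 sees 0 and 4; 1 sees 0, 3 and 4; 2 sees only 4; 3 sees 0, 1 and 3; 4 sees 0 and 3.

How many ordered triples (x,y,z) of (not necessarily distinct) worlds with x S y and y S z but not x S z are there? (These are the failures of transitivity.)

8

Enumerating: (0,4,3), (1,3,1), (2,4,0), (2,4,3), (3,0,4), (3,1,4), (4,0,4), (4,3,1).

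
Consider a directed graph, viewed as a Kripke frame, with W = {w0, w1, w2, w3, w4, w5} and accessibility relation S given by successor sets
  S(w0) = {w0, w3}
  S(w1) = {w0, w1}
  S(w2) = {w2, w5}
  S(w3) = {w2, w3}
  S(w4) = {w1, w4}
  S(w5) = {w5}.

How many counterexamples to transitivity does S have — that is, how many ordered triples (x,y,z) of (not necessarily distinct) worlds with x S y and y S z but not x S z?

4

Enumerating: (w0,w3,w2), (w1,w0,w3), (w3,w2,w5), (w4,w1,w0).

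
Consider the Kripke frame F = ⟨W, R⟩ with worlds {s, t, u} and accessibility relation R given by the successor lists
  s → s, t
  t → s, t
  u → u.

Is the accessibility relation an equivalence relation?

Reflexive: yes — every world is R-related to itself.
Symmetric: yes — every pair in R has its reverse in R.
Transitive: yes — every two-step R-path is closed by a direct edge.
So R is an equivalence relation.

Yes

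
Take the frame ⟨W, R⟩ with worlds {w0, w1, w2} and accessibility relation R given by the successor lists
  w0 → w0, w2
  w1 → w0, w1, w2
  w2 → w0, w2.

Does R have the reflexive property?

Yes

Reflexive: yes — every world is R-related to itself.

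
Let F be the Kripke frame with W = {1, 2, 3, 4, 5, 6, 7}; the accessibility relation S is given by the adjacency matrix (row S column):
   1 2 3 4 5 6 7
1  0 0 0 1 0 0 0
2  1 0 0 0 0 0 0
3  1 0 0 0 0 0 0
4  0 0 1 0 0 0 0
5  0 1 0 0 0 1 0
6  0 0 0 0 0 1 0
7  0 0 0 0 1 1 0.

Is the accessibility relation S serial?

Serial: yes — every world has a successor (e.g. 1 S 4).

Yes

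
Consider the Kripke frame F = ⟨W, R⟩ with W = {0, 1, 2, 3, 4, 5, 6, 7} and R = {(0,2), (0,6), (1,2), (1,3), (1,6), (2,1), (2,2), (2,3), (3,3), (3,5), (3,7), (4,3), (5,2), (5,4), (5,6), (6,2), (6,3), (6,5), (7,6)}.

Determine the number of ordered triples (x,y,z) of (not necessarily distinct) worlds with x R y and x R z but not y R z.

27

Enumerating: (0,2,6), (0,6,6), (1,2,6), (1,3,2), (1,3,6), (1,6,6), (2,1,1), (2,3,1), (2,3,2), (3,5,3), (3,5,5), (3,5,7), … and 15 more.
Total: 27.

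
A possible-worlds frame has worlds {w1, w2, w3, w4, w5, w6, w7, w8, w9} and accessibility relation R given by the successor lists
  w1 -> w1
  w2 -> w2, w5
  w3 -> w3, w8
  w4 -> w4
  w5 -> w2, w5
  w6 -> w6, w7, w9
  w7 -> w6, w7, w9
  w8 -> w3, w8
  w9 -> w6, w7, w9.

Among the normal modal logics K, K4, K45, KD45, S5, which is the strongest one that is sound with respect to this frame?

Transitive (axiom 4): yes — every two-step R-path is closed by a direct edge.
Euclidean (axiom 5): yes — any two successors of a common world are R-related.
Serial (axiom D): yes — every world has a successor (e.g. w1 R w1).
Reflexive (axiom T): yes — every world is R-related to itself.
So F validates K, K4, K45, KD45, S5. The strongest is S5.

S5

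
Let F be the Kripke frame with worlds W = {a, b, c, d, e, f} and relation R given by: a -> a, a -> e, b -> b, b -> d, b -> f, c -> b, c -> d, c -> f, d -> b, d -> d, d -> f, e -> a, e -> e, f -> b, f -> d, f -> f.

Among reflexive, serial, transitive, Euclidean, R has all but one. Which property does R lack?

Reflexive: no — c is not related to itself.
Serial: yes — every world has a successor (e.g. a R a).
Transitive: yes — every two-step R-path is closed by a direct edge.
Euclidean: yes — any two successors of a common world are R-related.
Only reflexive fails.

reflexive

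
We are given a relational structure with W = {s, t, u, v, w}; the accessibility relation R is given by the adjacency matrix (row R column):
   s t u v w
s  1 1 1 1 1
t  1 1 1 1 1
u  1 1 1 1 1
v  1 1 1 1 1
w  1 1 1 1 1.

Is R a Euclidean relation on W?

Yes

Euclidean: yes — any two successors of a common world are R-related.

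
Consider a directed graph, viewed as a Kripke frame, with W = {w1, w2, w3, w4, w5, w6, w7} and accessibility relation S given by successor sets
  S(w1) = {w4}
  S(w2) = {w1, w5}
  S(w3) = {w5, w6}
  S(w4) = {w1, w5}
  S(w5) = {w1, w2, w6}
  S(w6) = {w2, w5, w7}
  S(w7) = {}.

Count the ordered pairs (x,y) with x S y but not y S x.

7

Enumerating: (w2,w1), (w3,w5), (w3,w6), (w4,w5), (w5,w1), (w6,w2), (w6,w7).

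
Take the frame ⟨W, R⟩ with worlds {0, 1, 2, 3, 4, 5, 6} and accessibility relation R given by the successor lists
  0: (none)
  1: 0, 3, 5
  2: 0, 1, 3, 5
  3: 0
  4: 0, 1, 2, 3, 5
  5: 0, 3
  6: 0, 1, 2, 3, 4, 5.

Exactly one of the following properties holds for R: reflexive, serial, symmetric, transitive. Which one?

Reflexive: no — 0 is not related to itself.
Serial: no — 0 has no R-successor.
Symmetric: no — 1 R 0 but not 0 R 1.
Transitive: yes — every two-step R-path is closed by a direct edge.
Only transitive holds.

transitive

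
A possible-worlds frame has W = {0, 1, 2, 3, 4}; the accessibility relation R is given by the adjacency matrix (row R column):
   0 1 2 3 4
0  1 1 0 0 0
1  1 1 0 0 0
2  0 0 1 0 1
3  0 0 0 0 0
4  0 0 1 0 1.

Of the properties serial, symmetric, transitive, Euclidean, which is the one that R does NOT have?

Serial: no — 3 has no R-successor.
Symmetric: yes — every pair in R has its reverse in R.
Transitive: yes — every two-step R-path is closed by a direct edge.
Euclidean: yes — any two successors of a common world are R-related.
Only serial fails.

serial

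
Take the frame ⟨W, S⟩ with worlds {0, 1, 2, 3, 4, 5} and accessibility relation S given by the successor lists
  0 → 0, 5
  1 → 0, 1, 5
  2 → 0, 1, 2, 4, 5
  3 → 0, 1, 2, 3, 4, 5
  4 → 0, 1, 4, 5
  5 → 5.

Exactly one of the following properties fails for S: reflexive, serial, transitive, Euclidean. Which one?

Reflexive: yes — every world is S-related to itself.
Serial: yes — every world has a successor (e.g. 0 S 0).
Transitive: yes — every two-step S-path is closed by a direct edge.
Euclidean: no — 1 S 5 and 1 S 0, but not 5 S 0.
Only Euclidean fails.

Euclidean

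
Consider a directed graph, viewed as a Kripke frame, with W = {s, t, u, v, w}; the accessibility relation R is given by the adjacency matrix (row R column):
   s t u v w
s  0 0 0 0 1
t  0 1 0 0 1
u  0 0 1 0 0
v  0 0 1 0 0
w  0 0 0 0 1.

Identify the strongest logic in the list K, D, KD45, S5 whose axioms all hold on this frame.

Serial (axiom D): yes — every world has a successor (e.g. s R w).
Transitive (axiom 4): yes — every two-step R-path is closed by a direct edge.
Euclidean (axiom 5): no — t R w and t R t, but not w R t.
Reflexive (axiom T): no — s is not related to itself.
So F validates K, D; KD45 would additionally require R to be Euclidean. The strongest is D.

D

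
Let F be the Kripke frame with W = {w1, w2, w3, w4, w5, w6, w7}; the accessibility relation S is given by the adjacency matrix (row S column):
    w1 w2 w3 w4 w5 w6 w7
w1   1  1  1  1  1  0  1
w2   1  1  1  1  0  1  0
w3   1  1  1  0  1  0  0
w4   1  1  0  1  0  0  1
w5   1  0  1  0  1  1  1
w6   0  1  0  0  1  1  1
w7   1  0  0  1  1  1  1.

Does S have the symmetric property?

Yes

Symmetric: yes — every pair in S has its reverse in S.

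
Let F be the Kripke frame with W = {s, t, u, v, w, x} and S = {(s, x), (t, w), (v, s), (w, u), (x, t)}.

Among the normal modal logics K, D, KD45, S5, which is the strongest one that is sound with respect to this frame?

K

Serial (axiom D): no — u has no S-successor.
Transitive (axiom 4): no — s S x and x S t, but not s S t.
Euclidean (axiom 5): no — s S x and s S x, but not x S x.
Reflexive (axiom T): no — s is not related to itself.
So F validates K; D would additionally require S to be serial. The strongest is K.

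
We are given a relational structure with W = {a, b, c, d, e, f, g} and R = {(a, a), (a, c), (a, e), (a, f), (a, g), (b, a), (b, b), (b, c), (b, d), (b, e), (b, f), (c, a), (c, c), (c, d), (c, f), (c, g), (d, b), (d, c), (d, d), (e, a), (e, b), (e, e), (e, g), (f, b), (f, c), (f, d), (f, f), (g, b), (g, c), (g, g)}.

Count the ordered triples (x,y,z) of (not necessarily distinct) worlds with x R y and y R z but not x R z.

35

Enumerating: (a,c,d), (a,e,b), (a,f,b), (a,f,d), (a,g,b), (b,a,g), (b,c,g), (b,e,g), (c,a,e), (c,d,b), (c,f,b), (c,g,b), … and 23 more.
Total: 35.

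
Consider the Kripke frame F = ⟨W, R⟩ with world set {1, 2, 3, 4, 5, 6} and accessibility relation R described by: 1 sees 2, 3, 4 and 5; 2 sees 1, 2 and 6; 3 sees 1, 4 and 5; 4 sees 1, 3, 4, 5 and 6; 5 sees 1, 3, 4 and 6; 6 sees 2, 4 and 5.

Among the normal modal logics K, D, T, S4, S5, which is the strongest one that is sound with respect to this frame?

Serial (axiom D): yes — every world has a successor (e.g. 1 R 2).
Reflexive (axiom T): no — 1 is not related to itself.
Transitive (axiom 4): no — 1 R 2 and 2 R 6, but not 1 R 6.
Euclidean (axiom 5): no — 1 R 2 and 1 R 3, but not 2 R 3.
So F validates K, D; T would additionally require R to be reflexive. The strongest is D.

D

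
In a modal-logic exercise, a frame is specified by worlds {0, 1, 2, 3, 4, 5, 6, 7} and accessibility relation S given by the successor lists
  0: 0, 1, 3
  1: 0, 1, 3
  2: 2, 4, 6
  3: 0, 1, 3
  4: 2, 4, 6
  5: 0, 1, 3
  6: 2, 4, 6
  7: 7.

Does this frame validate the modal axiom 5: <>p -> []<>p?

Yes

Axiom 5 corresponds to the accessibility relation being Euclidean.
Euclidean: yes — any two successors of a common world are S-related.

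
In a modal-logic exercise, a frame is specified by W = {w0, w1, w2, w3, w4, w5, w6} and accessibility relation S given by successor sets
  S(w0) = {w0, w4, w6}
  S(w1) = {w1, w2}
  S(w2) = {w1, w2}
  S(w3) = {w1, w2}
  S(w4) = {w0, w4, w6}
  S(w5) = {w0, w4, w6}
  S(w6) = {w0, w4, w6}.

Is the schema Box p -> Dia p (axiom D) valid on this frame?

The schema D characterises exactly the serial frames.
Serial: yes — every world has a successor (e.g. w0 S w0).

Yes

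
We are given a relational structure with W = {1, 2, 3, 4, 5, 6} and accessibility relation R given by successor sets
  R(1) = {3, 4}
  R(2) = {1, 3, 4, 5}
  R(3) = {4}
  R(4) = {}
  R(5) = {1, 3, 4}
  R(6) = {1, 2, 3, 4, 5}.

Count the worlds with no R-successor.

Enumerating: 4.

1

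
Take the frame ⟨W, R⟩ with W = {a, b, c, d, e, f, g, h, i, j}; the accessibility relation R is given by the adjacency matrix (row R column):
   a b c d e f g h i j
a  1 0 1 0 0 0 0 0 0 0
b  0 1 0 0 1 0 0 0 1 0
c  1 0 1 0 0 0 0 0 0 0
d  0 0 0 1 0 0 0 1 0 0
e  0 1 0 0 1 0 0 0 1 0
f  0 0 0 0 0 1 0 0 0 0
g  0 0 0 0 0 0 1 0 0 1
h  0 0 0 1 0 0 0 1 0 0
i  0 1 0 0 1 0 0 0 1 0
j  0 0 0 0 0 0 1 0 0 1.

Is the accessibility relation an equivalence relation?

Yes

Reflexive: yes — every world is R-related to itself.
Symmetric: yes — every pair in R has its reverse in R.
Transitive: yes — every two-step R-path is closed by a direct edge.
So R is an equivalence relation.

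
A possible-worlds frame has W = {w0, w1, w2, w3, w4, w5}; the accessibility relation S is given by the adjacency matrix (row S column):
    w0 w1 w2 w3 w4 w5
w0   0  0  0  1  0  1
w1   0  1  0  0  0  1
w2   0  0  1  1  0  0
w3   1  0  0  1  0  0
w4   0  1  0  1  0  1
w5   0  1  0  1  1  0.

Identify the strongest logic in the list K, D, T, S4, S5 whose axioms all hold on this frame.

D

Serial (axiom D): yes — every world has a successor (e.g. w0 S w3).
Reflexive (axiom T): no — w0 is not related to itself.
Transitive (axiom 4): no — w0 S w5 and w5 S w1, but not w0 S w1.
Euclidean (axiom 5): no — w0 S w3 and w0 S w5, but not w3 S w5.
So F validates K, D; T would additionally require S to be reflexive. The strongest is D.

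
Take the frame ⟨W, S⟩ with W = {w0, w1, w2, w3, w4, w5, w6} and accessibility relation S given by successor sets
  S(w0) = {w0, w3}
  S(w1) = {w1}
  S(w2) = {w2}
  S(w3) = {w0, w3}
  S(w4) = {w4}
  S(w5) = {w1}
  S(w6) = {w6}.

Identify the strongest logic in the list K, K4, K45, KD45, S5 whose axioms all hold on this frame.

KD45

Transitive (axiom 4): yes — every two-step S-path is closed by a direct edge.
Euclidean (axiom 5): yes — any two successors of a common world are S-related.
Serial (axiom D): yes — every world has a successor (e.g. w0 S w0).
Reflexive (axiom T): no — w5 is not related to itself.
So F validates K, K4, K45, KD45; S5 would additionally require S to be reflexive. The strongest is KD45.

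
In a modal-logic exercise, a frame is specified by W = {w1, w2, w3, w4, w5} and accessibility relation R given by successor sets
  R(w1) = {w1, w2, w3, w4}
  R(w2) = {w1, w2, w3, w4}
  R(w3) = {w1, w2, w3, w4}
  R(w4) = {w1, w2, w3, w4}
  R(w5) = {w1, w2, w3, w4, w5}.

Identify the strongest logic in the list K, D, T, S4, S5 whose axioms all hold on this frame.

Serial (axiom D): yes — every world has a successor (e.g. w1 R w1).
Reflexive (axiom T): yes — every world is R-related to itself.
Transitive (axiom 4): yes — every two-step R-path is closed by a direct edge.
Euclidean (axiom 5): no — w5 R w1 and w5 R w5, but not w1 R w5.
So F validates K, D, T, S4; S5 would additionally require R to be Euclidean. The strongest is S4.

S4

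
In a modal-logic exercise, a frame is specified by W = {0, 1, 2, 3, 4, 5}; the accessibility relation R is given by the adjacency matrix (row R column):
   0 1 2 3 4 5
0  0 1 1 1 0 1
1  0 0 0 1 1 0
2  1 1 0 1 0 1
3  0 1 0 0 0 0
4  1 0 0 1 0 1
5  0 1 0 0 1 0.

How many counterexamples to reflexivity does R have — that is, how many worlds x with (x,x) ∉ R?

Enumerating: 0, 1, 2, 3, 4, 5.

6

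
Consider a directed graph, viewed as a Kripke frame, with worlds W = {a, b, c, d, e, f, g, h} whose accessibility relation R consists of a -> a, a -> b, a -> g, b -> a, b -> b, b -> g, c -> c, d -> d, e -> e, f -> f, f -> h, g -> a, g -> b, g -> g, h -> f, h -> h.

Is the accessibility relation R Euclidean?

Euclidean: yes — any two successors of a common world are R-related.

Yes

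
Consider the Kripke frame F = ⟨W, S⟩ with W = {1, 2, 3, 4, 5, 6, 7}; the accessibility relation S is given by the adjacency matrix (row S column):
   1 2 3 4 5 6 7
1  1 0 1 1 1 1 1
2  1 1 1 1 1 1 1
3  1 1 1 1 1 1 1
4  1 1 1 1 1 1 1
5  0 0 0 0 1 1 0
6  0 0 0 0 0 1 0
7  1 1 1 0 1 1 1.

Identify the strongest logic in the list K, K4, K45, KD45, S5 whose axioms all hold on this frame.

K

Transitive (axiom 4): no — 1 S 3 and 3 S 2, but not 1 S 2.
Euclidean (axiom 5): no — 1 S 5 and 1 S 3, but not 5 S 3.
Serial (axiom D): yes — every world has a successor (e.g. 1 S 1).
Reflexive (axiom T): yes — every world is S-related to itself.
So F validates K; K4 would additionally require S to be transitive. The strongest is K.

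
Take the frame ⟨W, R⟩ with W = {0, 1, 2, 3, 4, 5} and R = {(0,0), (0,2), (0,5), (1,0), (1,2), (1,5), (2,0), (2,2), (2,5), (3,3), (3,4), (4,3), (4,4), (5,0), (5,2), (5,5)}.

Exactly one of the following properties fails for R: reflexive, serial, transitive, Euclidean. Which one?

Reflexive: no — 1 is not related to itself.
Serial: yes — every world has a successor (e.g. 0 R 0).
Transitive: yes — every two-step R-path is closed by a direct edge.
Euclidean: yes — any two successors of a common world are R-related.
Only reflexive fails.

reflexive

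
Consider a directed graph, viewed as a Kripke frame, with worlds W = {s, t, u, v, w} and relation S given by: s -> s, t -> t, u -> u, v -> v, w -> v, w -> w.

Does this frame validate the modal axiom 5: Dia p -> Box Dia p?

By correspondence theory, 5 is valid on a frame iff S is Euclidean.
Euclidean: no — w S v and w S w, but not v S w.

No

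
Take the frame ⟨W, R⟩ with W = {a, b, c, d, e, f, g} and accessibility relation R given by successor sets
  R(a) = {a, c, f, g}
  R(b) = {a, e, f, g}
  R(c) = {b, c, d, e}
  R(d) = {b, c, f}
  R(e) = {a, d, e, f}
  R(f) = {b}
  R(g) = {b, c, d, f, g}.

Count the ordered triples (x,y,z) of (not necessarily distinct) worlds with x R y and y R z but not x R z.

35

Enumerating: (a,c,b), (a,c,d), (a,c,e), (a,f,b), (a,g,b), (a,g,d), (b,a,c), (b,e,d), (b,f,b), (b,g,b), (b,g,c), (b,g,d), … and 23 more.
Total: 35.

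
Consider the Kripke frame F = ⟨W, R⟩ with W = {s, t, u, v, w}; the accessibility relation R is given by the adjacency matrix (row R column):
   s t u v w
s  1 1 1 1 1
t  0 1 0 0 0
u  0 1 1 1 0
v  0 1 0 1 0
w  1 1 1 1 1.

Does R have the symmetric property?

Symmetric: no — s R t but not t R s.

No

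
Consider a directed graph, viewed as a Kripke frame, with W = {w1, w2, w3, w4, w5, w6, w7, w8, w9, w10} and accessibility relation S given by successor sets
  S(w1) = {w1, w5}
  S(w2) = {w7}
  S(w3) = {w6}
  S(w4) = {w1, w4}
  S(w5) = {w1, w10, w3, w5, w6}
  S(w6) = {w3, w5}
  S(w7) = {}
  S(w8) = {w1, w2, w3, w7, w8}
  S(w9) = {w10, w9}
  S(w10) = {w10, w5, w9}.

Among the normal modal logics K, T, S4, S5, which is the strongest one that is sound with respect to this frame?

Reflexive (axiom T): no — w2 is not related to itself.
Transitive (axiom 4): no — w1 S w5 and w5 S w10, but not w1 S w10.
Euclidean (axiom 5): no — w10 S w5 and w10 S w9, but not w5 S w9.
So F validates K; T would additionally require S to be reflexive. The strongest is K.

K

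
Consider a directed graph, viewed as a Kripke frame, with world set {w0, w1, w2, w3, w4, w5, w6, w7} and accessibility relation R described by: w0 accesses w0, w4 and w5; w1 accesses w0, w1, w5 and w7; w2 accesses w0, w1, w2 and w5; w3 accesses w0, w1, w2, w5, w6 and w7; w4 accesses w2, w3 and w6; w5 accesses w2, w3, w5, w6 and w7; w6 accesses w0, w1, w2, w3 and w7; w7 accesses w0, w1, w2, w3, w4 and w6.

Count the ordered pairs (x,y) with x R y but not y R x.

Enumerating: (w0,w4), (w0,w5), (w1,w0), (w1,w5), (w2,w0), (w2,w1), (w3,w0), (w3,w1), (w3,w2), (w4,w2), (w4,w3), (w4,w6), … and 8 more.
Total: 20.

20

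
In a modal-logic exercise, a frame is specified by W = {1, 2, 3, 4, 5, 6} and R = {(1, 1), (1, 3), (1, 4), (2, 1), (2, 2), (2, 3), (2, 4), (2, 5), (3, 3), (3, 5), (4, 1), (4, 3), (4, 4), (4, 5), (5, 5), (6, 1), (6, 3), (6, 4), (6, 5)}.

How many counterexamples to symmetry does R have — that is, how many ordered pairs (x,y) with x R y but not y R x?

12

Enumerating: (1,3), (2,1), (2,3), (2,4), (2,5), (3,5), (4,3), (4,5), (6,1), (6,3), (6,4), (6,5).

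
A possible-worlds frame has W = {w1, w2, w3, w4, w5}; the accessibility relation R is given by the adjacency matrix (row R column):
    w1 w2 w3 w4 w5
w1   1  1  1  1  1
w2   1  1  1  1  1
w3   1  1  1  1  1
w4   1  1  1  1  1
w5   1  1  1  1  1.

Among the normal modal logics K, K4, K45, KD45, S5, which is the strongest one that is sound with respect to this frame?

Transitive (axiom 4): yes — every two-step R-path is closed by a direct edge.
Euclidean (axiom 5): yes — any two successors of a common world are R-related.
Serial (axiom D): yes — every world has a successor (e.g. w1 R w1).
Reflexive (axiom T): yes — every world is R-related to itself.
So F validates K, K4, K45, KD45, S5. The strongest is S5.

S5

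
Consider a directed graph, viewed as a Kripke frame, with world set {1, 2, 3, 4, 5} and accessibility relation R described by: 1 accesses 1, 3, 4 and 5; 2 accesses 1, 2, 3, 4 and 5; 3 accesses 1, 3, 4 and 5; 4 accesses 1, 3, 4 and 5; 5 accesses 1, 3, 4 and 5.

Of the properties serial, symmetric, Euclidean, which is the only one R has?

Serial: yes — every world has a successor (e.g. 1 R 1).
Symmetric: no — 2 R 1 but not 1 R 2.
Euclidean: no — 2 R 1 and 2 R 2, but not 1 R 2.
Only serial holds.

serial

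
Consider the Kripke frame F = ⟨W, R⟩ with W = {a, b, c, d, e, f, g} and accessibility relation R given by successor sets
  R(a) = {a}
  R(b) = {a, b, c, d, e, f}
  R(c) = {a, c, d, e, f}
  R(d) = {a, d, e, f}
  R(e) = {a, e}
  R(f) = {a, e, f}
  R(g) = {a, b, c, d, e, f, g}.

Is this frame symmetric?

No

Symmetric: no — b R a but not a R b.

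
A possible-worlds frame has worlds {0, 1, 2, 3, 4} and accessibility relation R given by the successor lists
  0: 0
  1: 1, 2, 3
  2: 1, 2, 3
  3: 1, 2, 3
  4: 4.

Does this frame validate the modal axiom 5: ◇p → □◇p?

Yes

By correspondence theory, 5 is valid on a frame iff R is Euclidean.
Euclidean: yes — any two successors of a common world are R-related.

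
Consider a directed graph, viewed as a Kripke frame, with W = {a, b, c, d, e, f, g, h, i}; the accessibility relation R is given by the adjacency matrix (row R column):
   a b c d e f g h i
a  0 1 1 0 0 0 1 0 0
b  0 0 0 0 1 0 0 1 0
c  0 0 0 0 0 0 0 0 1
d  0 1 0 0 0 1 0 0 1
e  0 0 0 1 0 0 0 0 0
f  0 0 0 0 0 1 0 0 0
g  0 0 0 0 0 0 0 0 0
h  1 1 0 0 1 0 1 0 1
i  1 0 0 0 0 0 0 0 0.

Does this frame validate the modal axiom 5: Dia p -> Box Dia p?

Axiom 5 corresponds to the accessibility relation being Euclidean.
Euclidean: no — a R b and a R c, but not b R c.

No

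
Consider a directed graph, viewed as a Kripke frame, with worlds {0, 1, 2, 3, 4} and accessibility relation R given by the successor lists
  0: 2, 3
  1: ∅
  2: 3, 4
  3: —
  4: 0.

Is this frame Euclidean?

Euclidean: no — 0 R 3 and 0 R 2, but not 3 R 2.

No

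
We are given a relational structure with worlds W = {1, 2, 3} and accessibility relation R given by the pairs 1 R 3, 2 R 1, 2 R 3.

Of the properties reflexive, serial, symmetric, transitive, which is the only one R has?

transitive

Reflexive: no — 1 is not related to itself.
Serial: no — 3 has no R-successor.
Symmetric: no — 1 R 3 but not 3 R 1.
Transitive: yes — every two-step R-path is closed by a direct edge.
Only transitive holds.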